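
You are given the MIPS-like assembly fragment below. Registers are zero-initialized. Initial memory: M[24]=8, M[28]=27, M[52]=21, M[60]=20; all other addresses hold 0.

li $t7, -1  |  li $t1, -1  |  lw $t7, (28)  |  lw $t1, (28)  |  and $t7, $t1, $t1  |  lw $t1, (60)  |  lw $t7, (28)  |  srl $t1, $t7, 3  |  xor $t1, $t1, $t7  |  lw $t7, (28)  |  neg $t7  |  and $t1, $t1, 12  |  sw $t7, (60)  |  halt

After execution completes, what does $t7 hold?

li $t7, -1 → $t7=-1
li $t1, -1 → $t1=-1
lw $t7, (28) → $t7=M[28]=27
lw $t1, (28) → $t1=M[28]=27
and $t7, $t1, $t1 → $t7=27&27=27
lw $t1, (60) → $t1=M[60]=20
lw $t7, (28) → $t7=M[28]=27
srl $t1, $t7, 3 → $t1=27>>3=3
xor $t1, $t1, $t7 → $t1=3^27=24
lw $t7, (28) → $t7=M[28]=27
neg $t7 → $t7=-(27)=-27
and $t1, $t1, 12 → $t1=24&12=8
sw $t7, (60) → M[60]=-27
halt.

-27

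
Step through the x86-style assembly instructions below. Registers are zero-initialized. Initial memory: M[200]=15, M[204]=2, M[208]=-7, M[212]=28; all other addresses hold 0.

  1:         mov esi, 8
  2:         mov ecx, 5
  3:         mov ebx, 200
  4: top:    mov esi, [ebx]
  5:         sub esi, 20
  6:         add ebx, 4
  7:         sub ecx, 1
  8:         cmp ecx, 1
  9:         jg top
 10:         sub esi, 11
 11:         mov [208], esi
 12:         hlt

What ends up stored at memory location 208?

-3

after mov esi, 8: esi=8
after mov ecx, 5: ecx=5
after mov ebx, 200: ebx=200
after mov esi, [ebx]: esi=M[200]=15
after sub esi, 20: esi=15-20=-5
after add ebx, 4: ebx=200+4=204
after sub ecx, 1: ecx=5-1=4
cmp ecx, 1  (cmp 4,1)
jg top: taken
after mov esi, [ebx]: esi=M[204]=2
after sub esi, 20: esi=2-20=-18
after add ebx, 4: ebx=204+4=208
after sub ecx, 1: ecx=4-1=3
cmp ecx, 1  (cmp 3,1)
jg top: taken
after mov esi, [ebx]: esi=M[208]=-7
after sub esi, 20: esi=(-7)-20=-27
after add ebx, 4: ebx=208+4=212
after sub ecx, 1: ecx=3-1=2
cmp ecx, 1  (cmp 2,1)
jg top: taken
after mov esi, [ebx]: esi=M[212]=28
after sub esi, 20: esi=28-20=8
after add ebx, 4: ebx=212+4=216
after sub ecx, 1: ecx=2-1=1
cmp ecx, 1  (cmp 1,1)
jg top: not taken
after sub esi, 11: esi=8-11=-3
mov [208], esi → M[208]=-3
halt.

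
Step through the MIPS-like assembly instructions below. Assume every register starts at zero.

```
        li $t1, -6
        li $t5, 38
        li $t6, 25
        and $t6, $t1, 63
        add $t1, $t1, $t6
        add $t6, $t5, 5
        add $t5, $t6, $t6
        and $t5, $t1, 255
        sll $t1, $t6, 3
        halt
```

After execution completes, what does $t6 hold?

43

li $t1, -6 → $t1=-6
li $t5, 38 → $t5=38
li $t6, 25 → $t6=25
and $t6, $t1, 63 → $t6=(-6)&63=58
add $t1, $t1, $t6 → $t1=(-6)+58=52
add $t6, $t5, 5 → $t6=38+5=43
add $t5, $t6, $t6 → $t5=43+43=86
and $t5, $t1, 255 → $t5=52&255=52
sll $t1, $t6, 3 → $t1=43<<3=344
halt.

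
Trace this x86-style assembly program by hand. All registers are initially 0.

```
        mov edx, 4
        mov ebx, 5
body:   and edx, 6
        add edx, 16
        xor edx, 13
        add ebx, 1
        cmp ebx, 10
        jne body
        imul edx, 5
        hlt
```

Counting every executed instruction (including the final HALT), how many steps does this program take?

after mov edx, 4: edx=4
after mov ebx, 5: ebx=5
after and edx, 6: edx=4&6=4
after add edx, 16: edx=4+16=20
after xor edx, 13: edx=20^13=25
after add ebx, 1: ebx=5+1=6
cmp ebx, 10  (cmp 6,10)
jne body: taken
after and edx, 6: edx=25&6=0
after add edx, 16: edx=0+16=16
after xor edx, 13: edx=16^13=29
after add ebx, 1: ebx=6+1=7
cmp ebx, 10  (cmp 7,10)
jne body: taken
after and edx, 6: edx=29&6=4
after add edx, 16: edx=4+16=20
after xor edx, 13: edx=20^13=25
after add ebx, 1: ebx=7+1=8
cmp ebx, 10  (cmp 8,10)
jne body: taken
after and edx, 6: edx=25&6=0
after add edx, 16: edx=0+16=16
after xor edx, 13: edx=16^13=29
after add ebx, 1: ebx=8+1=9
cmp ebx, 10  (cmp 9,10)
jne body: taken
after and edx, 6: edx=29&6=4
after add edx, 16: edx=4+16=20
after xor edx, 13: edx=20^13=25
after add ebx, 1: ebx=9+1=10
cmp ebx, 10  (cmp 10,10)
jne body: not taken
after imul edx, 5: edx=25*5=125
halt.
Total executed instructions: 34.

34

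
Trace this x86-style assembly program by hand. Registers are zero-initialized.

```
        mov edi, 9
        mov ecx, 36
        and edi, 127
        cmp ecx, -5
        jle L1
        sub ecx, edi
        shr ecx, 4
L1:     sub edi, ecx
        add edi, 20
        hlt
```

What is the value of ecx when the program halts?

1

mov edi, 9 → edi=9
mov ecx, 36 → ecx=36
and edi, 127 → edi=9&127=9
cmp ecx, -5  (cmp 36,-5)
jle L1: not taken
sub ecx, edi → ecx=36-9=27
shr ecx, 4 → ecx=27>>4=1
sub edi, ecx → edi=9-1=8
add edi, 20 → edi=8+20=28
halt.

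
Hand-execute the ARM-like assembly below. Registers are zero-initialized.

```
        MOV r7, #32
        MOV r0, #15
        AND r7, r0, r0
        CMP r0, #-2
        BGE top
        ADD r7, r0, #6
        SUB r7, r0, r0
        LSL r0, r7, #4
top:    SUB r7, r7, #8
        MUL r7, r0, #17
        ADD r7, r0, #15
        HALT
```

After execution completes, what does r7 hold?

after MOV r7, #32: r7=32
after MOV r0, #15: r0=15
after AND r7, r0, r0: r7=15&15=15
CMP r0, #-2  (cmp 15,-2)
BGE top: taken
after SUB r7, r7, #8: r7=15-8=7
after MUL r7, r0, #17: r7=15*17=255
after ADD r7, r0, #15: r7=15+15=30
halt.

30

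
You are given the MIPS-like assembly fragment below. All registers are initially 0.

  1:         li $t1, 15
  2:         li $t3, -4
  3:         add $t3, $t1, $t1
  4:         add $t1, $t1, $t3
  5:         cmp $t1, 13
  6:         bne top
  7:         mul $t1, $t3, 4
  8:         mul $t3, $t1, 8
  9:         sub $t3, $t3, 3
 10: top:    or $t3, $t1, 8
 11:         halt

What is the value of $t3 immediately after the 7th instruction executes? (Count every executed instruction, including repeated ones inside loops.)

45

$t1=15
$t3=-4
$t3=15+15=30
$t1=15+30=45
cmp $t1, 13  (cmp 45,13)
bne top: taken
$t3=45|8=45
After step 7: $t3 = 45.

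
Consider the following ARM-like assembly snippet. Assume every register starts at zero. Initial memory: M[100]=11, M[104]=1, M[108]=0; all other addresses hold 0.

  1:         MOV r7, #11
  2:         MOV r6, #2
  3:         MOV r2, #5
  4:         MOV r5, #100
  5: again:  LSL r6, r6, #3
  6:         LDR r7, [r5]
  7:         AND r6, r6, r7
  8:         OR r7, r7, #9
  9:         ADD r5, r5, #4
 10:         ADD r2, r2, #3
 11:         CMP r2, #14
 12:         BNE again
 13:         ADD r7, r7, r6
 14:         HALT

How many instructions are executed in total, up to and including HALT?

MOV r7, #11 → r7=11
MOV r6, #2 → r6=2
MOV r2, #5 → r2=5
MOV r5, #100 → r5=100
LSL r6, r6, #3 → r6=2<<3=16
LDR r7, [r5] → r7=M[100]=11
AND r6, r6, r7 → r6=16&11=0
OR r7, r7, #9 → r7=11|9=11
ADD r5, r5, #4 → r5=100+4=104
ADD r2, r2, #3 → r2=5+3=8
CMP r2, #14  (cmp 8,14)
BNE again: taken
LSL r6, r6, #3 → r6=0<<3=0
LDR r7, [r5] → r7=M[104]=1
AND r6, r6, r7 → r6=0&1=0
OR r7, r7, #9 → r7=1|9=9
ADD r5, r5, #4 → r5=104+4=108
ADD r2, r2, #3 → r2=8+3=11
CMP r2, #14  (cmp 11,14)
BNE again: taken
LSL r6, r6, #3 → r6=0<<3=0
LDR r7, [r5] → r7=M[108]=0
AND r6, r6, r7 → r6=0&0=0
OR r7, r7, #9 → r7=0|9=9
ADD r5, r5, #4 → r5=108+4=112
ADD r2, r2, #3 → r2=11+3=14
CMP r2, #14  (cmp 14,14)
BNE again: not taken
ADD r7, r7, r6 → r7=9+0=9
halt.
Total executed instructions: 30.

30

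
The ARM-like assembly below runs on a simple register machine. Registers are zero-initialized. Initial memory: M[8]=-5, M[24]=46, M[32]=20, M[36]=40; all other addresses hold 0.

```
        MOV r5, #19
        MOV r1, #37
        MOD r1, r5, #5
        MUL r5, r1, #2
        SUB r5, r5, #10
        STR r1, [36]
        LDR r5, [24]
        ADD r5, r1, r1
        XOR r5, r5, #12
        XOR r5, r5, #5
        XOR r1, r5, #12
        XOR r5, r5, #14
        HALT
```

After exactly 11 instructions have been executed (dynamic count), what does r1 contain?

13

r5=19
r1=37
r1=19%5=4
r5=4*2=8
r5=8-10=-2
STR r1, [36] → M[36]=4
r5=M[24]=46
r5=4+4=8
r5=8^12=4
r5=4^5=1
r1=1^12=13
After step 11: r1 = 13.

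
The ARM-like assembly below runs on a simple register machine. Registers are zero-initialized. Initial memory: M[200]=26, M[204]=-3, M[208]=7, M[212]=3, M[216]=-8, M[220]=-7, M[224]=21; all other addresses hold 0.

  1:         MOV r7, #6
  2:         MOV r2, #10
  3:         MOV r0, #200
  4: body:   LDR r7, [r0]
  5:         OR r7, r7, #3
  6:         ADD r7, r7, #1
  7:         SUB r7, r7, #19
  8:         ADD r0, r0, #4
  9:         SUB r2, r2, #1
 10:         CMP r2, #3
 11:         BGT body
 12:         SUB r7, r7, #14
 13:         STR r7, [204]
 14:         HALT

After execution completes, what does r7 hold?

MOV r7, #6 → r7=6
MOV r2, #10 → r2=10
MOV r0, #200 → r0=200
LDR r7, [r0] → r7=M[200]=26
OR r7, r7, #3 → r7=26|3=27
ADD r7, r7, #1 → r7=27+1=28
SUB r7, r7, #19 → r7=28-19=9
ADD r0, r0, #4 → r0=200+4=204
SUB r2, r2, #1 → r2=10-1=9
CMP r2, #3  (cmp 9,3)
BGT body: taken
LDR r7, [r0] → r7=M[204]=-3
OR r7, r7, #3 → r7=(-3)|3=-1
ADD r7, r7, #1 → r7=(-1)+1=0
SUB r7, r7, #19 → r7=0-19=-19
ADD r0, r0, #4 → r0=204+4=208
SUB r2, r2, #1 → r2=9-1=8
CMP r2, #3  (cmp 8,3)
BGT body: taken
LDR r7, [r0] → r7=M[208]=7
OR r7, r7, #3 → r7=7|3=7
ADD r7, r7, #1 → r7=7+1=8
SUB r7, r7, #19 → r7=8-19=-11
ADD r0, r0, #4 → r0=208+4=212
SUB r2, r2, #1 → r2=8-1=7
CMP r2, #3  (cmp 7,3)
BGT body: taken
LDR r7, [r0] → r7=M[212]=3
OR r7, r7, #3 → r7=3|3=3
ADD r7, r7, #1 → r7=3+1=4
SUB r7, r7, #19 → r7=4-19=-15
ADD r0, r0, #4 → r0=212+4=216
SUB r2, r2, #1 → r2=7-1=6
CMP r2, #3  (cmp 6,3)
BGT body: taken
LDR r7, [r0] → r7=M[216]=-8
OR r7, r7, #3 → r7=(-8)|3=-5
ADD r7, r7, #1 → r7=(-5)+1=-4
SUB r7, r7, #19 → r7=(-4)-19=-23
ADD r0, r0, #4 → r0=216+4=220
SUB r2, r2, #1 → r2=6-1=5
CMP r2, #3  (cmp 5,3)
BGT body: taken
LDR r7, [r0] → r7=M[220]=-7
OR r7, r7, #3 → r7=(-7)|3=-5
ADD r7, r7, #1 → r7=(-5)+1=-4
SUB r7, r7, #19 → r7=(-4)-19=-23
ADD r0, r0, #4 → r0=220+4=224
SUB r2, r2, #1 → r2=5-1=4
CMP r2, #3  (cmp 4,3)
BGT body: taken
LDR r7, [r0] → r7=M[224]=21
OR r7, r7, #3 → r7=21|3=23
ADD r7, r7, #1 → r7=23+1=24
SUB r7, r7, #19 → r7=24-19=5
ADD r0, r0, #4 → r0=224+4=228
SUB r2, r2, #1 → r2=4-1=3
CMP r2, #3  (cmp 3,3)
BGT body: not taken
SUB r7, r7, #14 → r7=5-14=-9
STR r7, [204] → M[204]=-9
halt.

-9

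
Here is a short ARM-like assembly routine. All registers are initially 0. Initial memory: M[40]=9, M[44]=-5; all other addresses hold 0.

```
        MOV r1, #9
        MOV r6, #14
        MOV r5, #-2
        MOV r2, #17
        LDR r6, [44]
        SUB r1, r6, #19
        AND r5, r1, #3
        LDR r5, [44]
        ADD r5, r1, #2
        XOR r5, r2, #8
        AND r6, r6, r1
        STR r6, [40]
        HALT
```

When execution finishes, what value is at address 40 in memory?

-24

r1=9
r6=14
r5=-2
r2=17
r6=M[44]=-5
r1=(-5)-19=-24
r5=(-24)&3=0
r5=M[44]=-5
r5=(-24)+2=-22
r5=17^8=25
r6=(-5)&(-24)=-24
STR r6, [40] → M[40]=-24
halt.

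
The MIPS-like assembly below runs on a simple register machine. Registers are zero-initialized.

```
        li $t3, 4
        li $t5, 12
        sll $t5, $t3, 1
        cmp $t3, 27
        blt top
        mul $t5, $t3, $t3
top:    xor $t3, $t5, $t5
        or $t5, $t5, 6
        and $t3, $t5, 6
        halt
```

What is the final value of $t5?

$t3=4
$t5=12
$t5=4<<1=8
cmp $t3, 27  (cmp 4,27)
blt top: taken
$t3=8^8=0
$t5=8|6=14
$t3=14&6=6
halt.

14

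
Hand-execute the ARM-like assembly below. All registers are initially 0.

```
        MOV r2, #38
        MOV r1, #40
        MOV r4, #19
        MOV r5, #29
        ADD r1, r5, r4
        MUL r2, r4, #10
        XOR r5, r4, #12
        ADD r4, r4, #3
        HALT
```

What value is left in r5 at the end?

MOV r2, #38 → r2=38
MOV r1, #40 → r1=40
MOV r4, #19 → r4=19
MOV r5, #29 → r5=29
ADD r1, r5, r4 → r1=29+19=48
MUL r2, r4, #10 → r2=19*10=190
XOR r5, r4, #12 → r5=19^12=31
ADD r4, r4, #3 → r4=19+3=22
halt.

31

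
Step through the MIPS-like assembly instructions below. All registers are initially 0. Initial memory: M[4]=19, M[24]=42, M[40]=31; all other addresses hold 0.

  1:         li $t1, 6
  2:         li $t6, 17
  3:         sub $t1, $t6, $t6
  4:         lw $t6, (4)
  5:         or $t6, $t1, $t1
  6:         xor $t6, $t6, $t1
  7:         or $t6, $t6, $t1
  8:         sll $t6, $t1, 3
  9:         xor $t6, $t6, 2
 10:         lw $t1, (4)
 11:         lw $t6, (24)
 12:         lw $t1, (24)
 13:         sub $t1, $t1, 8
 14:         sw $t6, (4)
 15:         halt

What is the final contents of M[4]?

after li $t1, 6: $t1=6
after li $t6, 17: $t6=17
after sub $t1, $t6, $t6: $t1=17-17=0
after lw $t6, (4): $t6=M[4]=19
after or $t6, $t1, $t1: $t6=0|0=0
after xor $t6, $t6, $t1: $t6=0^0=0
after or $t6, $t6, $t1: $t6=0|0=0
after sll $t6, $t1, 3: $t6=0<<3=0
after xor $t6, $t6, 2: $t6=0^2=2
after lw $t1, (4): $t1=M[4]=19
after lw $t6, (24): $t6=M[24]=42
after lw $t1, (24): $t1=M[24]=42
after sub $t1, $t1, 8: $t1=42-8=34
sw $t6, (4) → M[4]=42
halt.

42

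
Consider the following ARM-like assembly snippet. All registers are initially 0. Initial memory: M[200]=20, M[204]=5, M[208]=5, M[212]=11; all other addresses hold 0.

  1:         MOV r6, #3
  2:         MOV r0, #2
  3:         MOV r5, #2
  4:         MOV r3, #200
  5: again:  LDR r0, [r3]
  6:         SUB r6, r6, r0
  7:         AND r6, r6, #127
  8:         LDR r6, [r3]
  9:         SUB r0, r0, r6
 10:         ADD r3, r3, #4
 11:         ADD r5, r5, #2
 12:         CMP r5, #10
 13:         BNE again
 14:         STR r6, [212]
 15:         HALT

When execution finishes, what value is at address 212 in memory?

11

r6=3
r0=2
r5=2
r3=200
r0=M[200]=20
r6=3-20=-17
r6=(-17)&127=111
r6=M[200]=20
r0=20-20=0
r3=200+4=204
r5=2+2=4
CMP r5, #10  (cmp 4,10)
BNE again: taken
r0=M[204]=5
r6=20-5=15
r6=15&127=15
r6=M[204]=5
r0=5-5=0
r3=204+4=208
r5=4+2=6
CMP r5, #10  (cmp 6,10)
BNE again: taken
r0=M[208]=5
r6=5-5=0
r6=0&127=0
r6=M[208]=5
r0=5-5=0
r3=208+4=212
r5=6+2=8
CMP r5, #10  (cmp 8,10)
BNE again: taken
r0=M[212]=11
r6=5-11=-6
r6=(-6)&127=122
r6=M[212]=11
r0=11-11=0
r3=212+4=216
r5=8+2=10
CMP r5, #10  (cmp 10,10)
BNE again: not taken
STR r6, [212] → M[212]=11
halt.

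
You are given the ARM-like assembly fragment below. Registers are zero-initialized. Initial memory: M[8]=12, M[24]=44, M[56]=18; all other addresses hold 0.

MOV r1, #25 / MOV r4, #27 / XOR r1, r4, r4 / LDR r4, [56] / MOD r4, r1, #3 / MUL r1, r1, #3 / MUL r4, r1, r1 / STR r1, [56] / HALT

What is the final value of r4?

MOV r1, #25 → r1=25
MOV r4, #27 → r4=27
XOR r1, r4, r4 → r1=27^27=0
LDR r4, [56] → r4=M[56]=18
MOD r4, r1, #3 → r4=0%3=0
MUL r1, r1, #3 → r1=0*3=0
MUL r4, r1, r1 → r4=0*0=0
STR r1, [56] → M[56]=0
halt.

0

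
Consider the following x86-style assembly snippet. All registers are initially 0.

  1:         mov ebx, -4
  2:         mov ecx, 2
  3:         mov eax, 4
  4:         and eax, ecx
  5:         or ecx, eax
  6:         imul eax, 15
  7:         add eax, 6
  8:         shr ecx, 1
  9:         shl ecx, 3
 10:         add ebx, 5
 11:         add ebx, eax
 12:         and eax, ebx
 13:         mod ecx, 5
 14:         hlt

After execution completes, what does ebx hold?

7

ebx=-4
ecx=2
eax=4
eax=4&2=0
ecx=2|0=2
eax=0*15=0
eax=0+6=6
ecx=2>>1=1
ecx=1<<3=8
ebx=(-4)+5=1
ebx=1+6=7
eax=6&7=6
ecx=8%5=3
halt.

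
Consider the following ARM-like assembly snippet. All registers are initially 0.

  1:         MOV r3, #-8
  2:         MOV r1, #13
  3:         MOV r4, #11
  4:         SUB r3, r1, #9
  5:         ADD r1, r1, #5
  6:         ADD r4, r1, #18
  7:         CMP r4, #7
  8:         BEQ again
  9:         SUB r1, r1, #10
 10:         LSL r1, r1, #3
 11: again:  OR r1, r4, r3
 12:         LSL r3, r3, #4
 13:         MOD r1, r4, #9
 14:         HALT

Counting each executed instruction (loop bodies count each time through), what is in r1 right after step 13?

MOV r3, #-8 → r3=-8
MOV r1, #13 → r1=13
MOV r4, #11 → r4=11
SUB r3, r1, #9 → r3=13-9=4
ADD r1, r1, #5 → r1=13+5=18
ADD r4, r1, #18 → r4=18+18=36
CMP r4, #7  (cmp 36,7)
BEQ again: not taken
SUB r1, r1, #10 → r1=18-10=8
LSL r1, r1, #3 → r1=8<<3=64
OR r1, r4, r3 → r1=36|4=36
LSL r3, r3, #4 → r3=4<<4=64
MOD r1, r4, #9 → r1=36%9=0
After step 13: r1 = 0.

0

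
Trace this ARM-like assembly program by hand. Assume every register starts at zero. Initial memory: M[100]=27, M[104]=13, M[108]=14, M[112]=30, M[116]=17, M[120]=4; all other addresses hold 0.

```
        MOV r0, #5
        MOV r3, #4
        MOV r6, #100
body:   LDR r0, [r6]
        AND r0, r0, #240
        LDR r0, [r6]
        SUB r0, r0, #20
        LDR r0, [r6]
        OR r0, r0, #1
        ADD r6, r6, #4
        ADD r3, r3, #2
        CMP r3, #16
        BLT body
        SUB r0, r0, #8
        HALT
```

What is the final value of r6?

after MOV r0, #5: r0=5
after MOV r3, #4: r3=4
after MOV r6, #100: r6=100
after LDR r0, [r6]: r0=M[100]=27
after AND r0, r0, #240: r0=27&240=16
after LDR r0, [r6]: r0=M[100]=27
after SUB r0, r0, #20: r0=27-20=7
after LDR r0, [r6]: r0=M[100]=27
after OR r0, r0, #1: r0=27|1=27
after ADD r6, r6, #4: r6=100+4=104
after ADD r3, r3, #2: r3=4+2=6
CMP r3, #16  (cmp 6,16)
BLT body: taken
after LDR r0, [r6]: r0=M[104]=13
after AND r0, r0, #240: r0=13&240=0
after LDR r0, [r6]: r0=M[104]=13
after SUB r0, r0, #20: r0=13-20=-7
after LDR r0, [r6]: r0=M[104]=13
after OR r0, r0, #1: r0=13|1=13
after ADD r6, r6, #4: r6=104+4=108
after ADD r3, r3, #2: r3=6+2=8
CMP r3, #16  (cmp 8,16)
BLT body: taken
after LDR r0, [r6]: r0=M[108]=14
after AND r0, r0, #240: r0=14&240=0
after LDR r0, [r6]: r0=M[108]=14
after SUB r0, r0, #20: r0=14-20=-6
after LDR r0, [r6]: r0=M[108]=14
after OR r0, r0, #1: r0=14|1=15
after ADD r6, r6, #4: r6=108+4=112
after ADD r3, r3, #2: r3=8+2=10
CMP r3, #16  (cmp 10,16)
BLT body: taken
after LDR r0, [r6]: r0=M[112]=30
after AND r0, r0, #240: r0=30&240=16
after LDR r0, [r6]: r0=M[112]=30
after SUB r0, r0, #20: r0=30-20=10
after LDR r0, [r6]: r0=M[112]=30
after OR r0, r0, #1: r0=30|1=31
after ADD r6, r6, #4: r6=112+4=116
after ADD r3, r3, #2: r3=10+2=12
CMP r3, #16  (cmp 12,16)
BLT body: taken
after LDR r0, [r6]: r0=M[116]=17
after AND r0, r0, #240: r0=17&240=16
after LDR r0, [r6]: r0=M[116]=17
after SUB r0, r0, #20: r0=17-20=-3
after LDR r0, [r6]: r0=M[116]=17
after OR r0, r0, #1: r0=17|1=17
after ADD r6, r6, #4: r6=116+4=120
after ADD r3, r3, #2: r3=12+2=14
CMP r3, #16  (cmp 14,16)
BLT body: taken
after LDR r0, [r6]: r0=M[120]=4
after AND r0, r0, #240: r0=4&240=0
after LDR r0, [r6]: r0=M[120]=4
after SUB r0, r0, #20: r0=4-20=-16
after LDR r0, [r6]: r0=M[120]=4
after OR r0, r0, #1: r0=4|1=5
after ADD r6, r6, #4: r6=120+4=124
after ADD r3, r3, #2: r3=14+2=16
CMP r3, #16  (cmp 16,16)
BLT body: not taken
after SUB r0, r0, #8: r0=5-8=-3
halt.

124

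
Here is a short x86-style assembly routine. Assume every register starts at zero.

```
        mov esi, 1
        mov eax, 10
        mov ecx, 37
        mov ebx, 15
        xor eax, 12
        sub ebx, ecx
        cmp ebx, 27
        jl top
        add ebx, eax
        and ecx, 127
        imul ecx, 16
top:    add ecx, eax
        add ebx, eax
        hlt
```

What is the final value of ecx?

esi=1
eax=10
ecx=37
ebx=15
eax=10^12=6
ebx=15-37=-22
cmp ebx, 27  (cmp -22,27)
jl top: taken
ecx=37+6=43
ebx=(-22)+6=-16
halt.

43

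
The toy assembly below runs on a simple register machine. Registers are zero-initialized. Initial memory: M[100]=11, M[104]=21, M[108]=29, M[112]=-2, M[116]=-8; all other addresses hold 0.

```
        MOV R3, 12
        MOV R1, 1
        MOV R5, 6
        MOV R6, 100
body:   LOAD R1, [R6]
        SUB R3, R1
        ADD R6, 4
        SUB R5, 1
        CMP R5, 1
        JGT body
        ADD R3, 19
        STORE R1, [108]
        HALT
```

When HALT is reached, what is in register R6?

120

R3=12
R1=1
R5=6
R6=100
R1=M[100]=11
R3=12-11=1
R6=100+4=104
R5=6-1=5
CMP R5, 1  (cmp 5,1)
JGT body: taken
R1=M[104]=21
R3=1-21=-20
R6=104+4=108
R5=5-1=4
CMP R5, 1  (cmp 4,1)
JGT body: taken
R1=M[108]=29
R3=(-20)-29=-49
R6=108+4=112
R5=4-1=3
CMP R5, 1  (cmp 3,1)
JGT body: taken
R1=M[112]=-2
R3=(-49)-(-2)=-47
R6=112+4=116
R5=3-1=2
CMP R5, 1  (cmp 2,1)
JGT body: taken
R1=M[116]=-8
R3=(-47)-(-8)=-39
R6=116+4=120
R5=2-1=1
CMP R5, 1  (cmp 1,1)
JGT body: not taken
R3=(-39)+19=-20
STORE R1, [108] → M[108]=-8
halt.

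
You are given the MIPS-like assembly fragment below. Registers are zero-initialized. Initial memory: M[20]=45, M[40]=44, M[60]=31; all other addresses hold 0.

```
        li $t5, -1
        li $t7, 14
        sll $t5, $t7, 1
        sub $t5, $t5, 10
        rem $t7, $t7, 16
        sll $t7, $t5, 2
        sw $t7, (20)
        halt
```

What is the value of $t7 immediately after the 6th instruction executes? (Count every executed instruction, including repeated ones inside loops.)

after li $t5, -1: $t5=-1
after li $t7, 14: $t7=14
after sll $t5, $t7, 1: $t5=14<<1=28
after sub $t5, $t5, 10: $t5=28-10=18
after rem $t7, $t7, 16: $t7=14%16=14
after sll $t7, $t5, 2: $t7=18<<2=72
After step 6: $t7 = 72.

72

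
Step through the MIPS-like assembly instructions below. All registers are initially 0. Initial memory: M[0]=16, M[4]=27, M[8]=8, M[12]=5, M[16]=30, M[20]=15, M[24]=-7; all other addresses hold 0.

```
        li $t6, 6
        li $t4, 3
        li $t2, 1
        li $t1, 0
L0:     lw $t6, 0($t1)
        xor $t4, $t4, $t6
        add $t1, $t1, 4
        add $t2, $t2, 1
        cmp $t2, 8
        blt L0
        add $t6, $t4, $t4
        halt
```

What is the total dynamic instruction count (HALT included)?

li $t6, 6 → $t6=6
li $t4, 3 → $t4=3
li $t2, 1 → $t2=1
li $t1, 0 → $t1=0
lw $t6, 0($t1) → $t6=M[0]=16
xor $t4, $t4, $t6 → $t4=3^16=19
add $t1, $t1, 4 → $t1=0+4=4
add $t2, $t2, 1 → $t2=1+1=2
cmp $t2, 8  (cmp 2,8)
blt L0: taken
lw $t6, 0($t1) → $t6=M[4]=27
xor $t4, $t4, $t6 → $t4=19^27=8
add $t1, $t1, 4 → $t1=4+4=8
add $t2, $t2, 1 → $t2=2+1=3
cmp $t2, 8  (cmp 3,8)
blt L0: taken
lw $t6, 0($t1) → $t6=M[8]=8
xor $t4, $t4, $t6 → $t4=8^8=0
add $t1, $t1, 4 → $t1=8+4=12
add $t2, $t2, 1 → $t2=3+1=4
cmp $t2, 8  (cmp 4,8)
blt L0: taken
lw $t6, 0($t1) → $t6=M[12]=5
xor $t4, $t4, $t6 → $t4=0^5=5
add $t1, $t1, 4 → $t1=12+4=16
add $t2, $t2, 1 → $t2=4+1=5
cmp $t2, 8  (cmp 5,8)
blt L0: taken
lw $t6, 0($t1) → $t6=M[16]=30
xor $t4, $t4, $t6 → $t4=5^30=27
add $t1, $t1, 4 → $t1=16+4=20
add $t2, $t2, 1 → $t2=5+1=6
cmp $t2, 8  (cmp 6,8)
blt L0: taken
lw $t6, 0($t1) → $t6=M[20]=15
xor $t4, $t4, $t6 → $t4=27^15=20
add $t1, $t1, 4 → $t1=20+4=24
add $t2, $t2, 1 → $t2=6+1=7
cmp $t2, 8  (cmp 7,8)
blt L0: taken
lw $t6, 0($t1) → $t6=M[24]=-7
xor $t4, $t4, $t6 → $t4=20^(-7)=-19
add $t1, $t1, 4 → $t1=24+4=28
add $t2, $t2, 1 → $t2=7+1=8
cmp $t2, 8  (cmp 8,8)
blt L0: not taken
add $t6, $t4, $t4 → $t6=(-19)+(-19)=-38
halt.
Total executed instructions: 48.

48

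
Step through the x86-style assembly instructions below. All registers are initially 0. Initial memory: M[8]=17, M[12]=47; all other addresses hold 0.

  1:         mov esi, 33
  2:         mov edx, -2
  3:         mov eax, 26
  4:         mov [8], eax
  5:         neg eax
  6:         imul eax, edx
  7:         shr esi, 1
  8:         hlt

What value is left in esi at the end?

16

after mov esi, 33: esi=33
after mov edx, -2: edx=-2
after mov eax, 26: eax=26
mov [8], eax → M[8]=26
after neg eax: eax=-(26)=-26
after imul eax, edx: eax=(-26)*(-2)=52
after shr esi, 1: esi=33>>1=16
halt.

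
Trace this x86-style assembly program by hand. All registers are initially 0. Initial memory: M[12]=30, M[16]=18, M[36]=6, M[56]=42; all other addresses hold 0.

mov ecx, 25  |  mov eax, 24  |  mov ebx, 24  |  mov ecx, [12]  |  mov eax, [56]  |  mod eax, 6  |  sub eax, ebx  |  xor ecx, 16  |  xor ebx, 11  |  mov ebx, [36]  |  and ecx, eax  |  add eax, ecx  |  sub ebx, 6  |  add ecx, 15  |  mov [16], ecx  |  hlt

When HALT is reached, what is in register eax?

-16

ecx=25
eax=24
ebx=24
ecx=M[12]=30
eax=M[56]=42
eax=42%6=0
eax=0-24=-24
ecx=30^16=14
ebx=24^11=19
ebx=M[36]=6
ecx=14&(-24)=8
eax=(-24)+8=-16
ebx=6-6=0
ecx=8+15=23
mov [16], ecx → M[16]=23
halt.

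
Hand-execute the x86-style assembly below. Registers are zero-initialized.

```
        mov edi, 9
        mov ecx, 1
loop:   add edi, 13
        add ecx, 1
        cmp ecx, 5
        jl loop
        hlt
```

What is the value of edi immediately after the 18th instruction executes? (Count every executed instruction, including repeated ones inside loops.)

61

after mov edi, 9: edi=9
after mov ecx, 1: ecx=1
after add edi, 13: edi=9+13=22
after add ecx, 1: ecx=1+1=2
cmp ecx, 5  (cmp 2,5)
jl loop: taken
after add edi, 13: edi=22+13=35
after add ecx, 1: ecx=2+1=3
cmp ecx, 5  (cmp 3,5)
jl loop: taken
after add edi, 13: edi=35+13=48
after add ecx, 1: ecx=3+1=4
cmp ecx, 5  (cmp 4,5)
jl loop: taken
after add edi, 13: edi=48+13=61
after add ecx, 1: ecx=4+1=5
cmp ecx, 5  (cmp 5,5)
jl loop: not taken
After step 18: edi = 61.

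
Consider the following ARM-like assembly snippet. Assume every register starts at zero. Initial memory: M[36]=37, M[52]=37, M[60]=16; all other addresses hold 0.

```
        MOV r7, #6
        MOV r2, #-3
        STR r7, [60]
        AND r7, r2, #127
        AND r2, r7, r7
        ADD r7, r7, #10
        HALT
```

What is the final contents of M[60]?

r7=6
r2=-3
STR r7, [60] → M[60]=6
r7=(-3)&127=125
r2=125&125=125
r7=125+10=135
halt.

6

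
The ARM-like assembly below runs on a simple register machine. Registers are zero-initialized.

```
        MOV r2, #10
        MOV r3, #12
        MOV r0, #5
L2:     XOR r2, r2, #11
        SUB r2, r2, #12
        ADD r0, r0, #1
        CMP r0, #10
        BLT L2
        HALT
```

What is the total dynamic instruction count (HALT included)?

r2=10
r3=12
r0=5
r2=10^11=1
r2=1-12=-11
r0=5+1=6
CMP r0, #10  (cmp 6,10)
BLT L2: taken
r2=(-11)^11=-2
r2=(-2)-12=-14
r0=6+1=7
CMP r0, #10  (cmp 7,10)
BLT L2: taken
r2=(-14)^11=-7
r2=(-7)-12=-19
r0=7+1=8
CMP r0, #10  (cmp 8,10)
BLT L2: taken
r2=(-19)^11=-26
r2=(-26)-12=-38
r0=8+1=9
CMP r0, #10  (cmp 9,10)
BLT L2: taken
r2=(-38)^11=-47
r2=(-47)-12=-59
r0=9+1=10
CMP r0, #10  (cmp 10,10)
BLT L2: not taken
halt.
Total executed instructions: 29.

29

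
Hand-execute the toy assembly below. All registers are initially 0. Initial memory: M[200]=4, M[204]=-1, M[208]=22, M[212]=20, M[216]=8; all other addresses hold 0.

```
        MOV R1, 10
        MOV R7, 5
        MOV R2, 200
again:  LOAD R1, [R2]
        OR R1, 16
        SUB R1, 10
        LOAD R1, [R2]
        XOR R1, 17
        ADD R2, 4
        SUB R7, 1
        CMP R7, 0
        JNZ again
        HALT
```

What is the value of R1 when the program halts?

25

R1=10
R7=5
R2=200
R1=M[200]=4
R1=4|16=20
R1=20-10=10
R1=M[200]=4
R1=4^17=21
R2=200+4=204
R7=5-1=4
CMP R7, 0  (cmp 4,0)
JNZ again: taken
R1=M[204]=-1
R1=(-1)|16=-1
R1=(-1)-10=-11
R1=M[204]=-1
R1=(-1)^17=-18
R2=204+4=208
R7=4-1=3
CMP R7, 0  (cmp 3,0)
JNZ again: taken
R1=M[208]=22
R1=22|16=22
R1=22-10=12
R1=M[208]=22
R1=22^17=7
R2=208+4=212
R7=3-1=2
CMP R7, 0  (cmp 2,0)
JNZ again: taken
R1=M[212]=20
R1=20|16=20
R1=20-10=10
R1=M[212]=20
R1=20^17=5
R2=212+4=216
R7=2-1=1
CMP R7, 0  (cmp 1,0)
JNZ again: taken
R1=M[216]=8
R1=8|16=24
R1=24-10=14
R1=M[216]=8
R1=8^17=25
R2=216+4=220
R7=1-1=0
CMP R7, 0  (cmp 0,0)
JNZ again: not taken
halt.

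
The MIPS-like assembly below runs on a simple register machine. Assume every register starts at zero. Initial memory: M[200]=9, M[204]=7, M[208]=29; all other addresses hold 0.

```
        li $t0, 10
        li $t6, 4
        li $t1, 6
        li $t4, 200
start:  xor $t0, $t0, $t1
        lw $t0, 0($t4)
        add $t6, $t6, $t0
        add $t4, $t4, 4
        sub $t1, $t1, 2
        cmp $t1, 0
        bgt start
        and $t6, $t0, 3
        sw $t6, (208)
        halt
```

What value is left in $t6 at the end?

1

$t0=10
$t6=4
$t1=6
$t4=200
$t0=10^6=12
$t0=M[200]=9
$t6=4+9=13
$t4=200+4=204
$t1=6-2=4
cmp $t1, 0  (cmp 4,0)
bgt start: taken
$t0=9^4=13
$t0=M[204]=7
$t6=13+7=20
$t4=204+4=208
$t1=4-2=2
cmp $t1, 0  (cmp 2,0)
bgt start: taken
$t0=7^2=5
$t0=M[208]=29
$t6=20+29=49
$t4=208+4=212
$t1=2-2=0
cmp $t1, 0  (cmp 0,0)
bgt start: not taken
$t6=29&3=1
sw $t6, (208) → M[208]=1
halt.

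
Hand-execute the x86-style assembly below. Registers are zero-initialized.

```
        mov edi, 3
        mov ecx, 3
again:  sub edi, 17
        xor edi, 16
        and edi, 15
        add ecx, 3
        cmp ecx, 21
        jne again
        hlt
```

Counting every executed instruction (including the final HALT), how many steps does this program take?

39

edi=3
ecx=3
edi=3-17=-14
edi=(-14)^16=-30
edi=(-30)&15=2
ecx=3+3=6
cmp ecx, 21  (cmp 6,21)
jne again: taken
edi=2-17=-15
edi=(-15)^16=-31
edi=(-31)&15=1
ecx=6+3=9
cmp ecx, 21  (cmp 9,21)
jne again: taken
edi=1-17=-16
edi=(-16)^16=-32
edi=(-32)&15=0
ecx=9+3=12
cmp ecx, 21  (cmp 12,21)
jne again: taken
edi=0-17=-17
edi=(-17)^16=-1
edi=(-1)&15=15
ecx=12+3=15
cmp ecx, 21  (cmp 15,21)
jne again: taken
edi=15-17=-2
edi=(-2)^16=-18
edi=(-18)&15=14
ecx=15+3=18
cmp ecx, 21  (cmp 18,21)
jne again: taken
edi=14-17=-3
edi=(-3)^16=-19
edi=(-19)&15=13
ecx=18+3=21
cmp ecx, 21  (cmp 21,21)
jne again: not taken
halt.
Total executed instructions: 39.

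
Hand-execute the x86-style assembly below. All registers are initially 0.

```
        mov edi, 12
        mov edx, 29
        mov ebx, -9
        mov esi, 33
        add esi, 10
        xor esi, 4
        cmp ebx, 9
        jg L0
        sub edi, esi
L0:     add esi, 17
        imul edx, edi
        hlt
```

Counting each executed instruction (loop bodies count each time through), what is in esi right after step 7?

47

mov edi, 12 → edi=12
mov edx, 29 → edx=29
mov ebx, -9 → ebx=-9
mov esi, 33 → esi=33
add esi, 10 → esi=33+10=43
xor esi, 4 → esi=43^4=47
cmp ebx, 9  (cmp -9,9)
After step 7: esi = 47.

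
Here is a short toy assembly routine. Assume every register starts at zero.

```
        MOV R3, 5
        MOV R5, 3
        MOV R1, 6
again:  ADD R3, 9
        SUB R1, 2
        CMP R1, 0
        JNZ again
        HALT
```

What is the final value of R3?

R3=5
R5=3
R1=6
R3=5+9=14
R1=6-2=4
CMP R1, 0  (cmp 4,0)
JNZ again: taken
R3=14+9=23
R1=4-2=2
CMP R1, 0  (cmp 2,0)
JNZ again: taken
R3=23+9=32
R1=2-2=0
CMP R1, 0  (cmp 0,0)
JNZ again: not taken
halt.

32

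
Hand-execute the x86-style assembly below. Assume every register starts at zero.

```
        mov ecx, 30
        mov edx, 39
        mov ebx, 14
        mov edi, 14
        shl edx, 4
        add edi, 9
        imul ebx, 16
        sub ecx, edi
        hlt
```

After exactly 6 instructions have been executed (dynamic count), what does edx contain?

624

ecx=30
edx=39
ebx=14
edi=14
edx=39<<4=624
edi=14+9=23
After step 6: edx = 624.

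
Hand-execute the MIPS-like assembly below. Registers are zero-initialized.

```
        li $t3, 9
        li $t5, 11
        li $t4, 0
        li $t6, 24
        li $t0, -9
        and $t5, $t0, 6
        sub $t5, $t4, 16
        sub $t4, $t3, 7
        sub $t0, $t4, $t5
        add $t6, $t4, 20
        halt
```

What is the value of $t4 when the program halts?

$t3=9
$t5=11
$t4=0
$t6=24
$t0=-9
$t5=(-9)&6=6
$t5=0-16=-16
$t4=9-7=2
$t0=2-(-16)=18
$t6=2+20=22
halt.

2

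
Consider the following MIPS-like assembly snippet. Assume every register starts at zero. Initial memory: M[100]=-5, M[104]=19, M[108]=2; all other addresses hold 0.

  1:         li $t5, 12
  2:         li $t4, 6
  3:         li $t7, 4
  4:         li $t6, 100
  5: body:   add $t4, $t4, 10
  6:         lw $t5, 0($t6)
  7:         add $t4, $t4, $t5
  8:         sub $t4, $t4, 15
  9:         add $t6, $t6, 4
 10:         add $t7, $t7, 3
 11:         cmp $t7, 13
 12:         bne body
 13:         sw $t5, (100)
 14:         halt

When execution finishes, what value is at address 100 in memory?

$t5=12
$t4=6
$t7=4
$t6=100
$t4=6+10=16
$t5=M[100]=-5
$t4=16+(-5)=11
$t4=11-15=-4
$t6=100+4=104
$t7=4+3=7
cmp $t7, 13  (cmp 7,13)
bne body: taken
$t4=(-4)+10=6
$t5=M[104]=19
$t4=6+19=25
$t4=25-15=10
$t6=104+4=108
$t7=7+3=10
cmp $t7, 13  (cmp 10,13)
bne body: taken
$t4=10+10=20
$t5=M[108]=2
$t4=20+2=22
$t4=22-15=7
$t6=108+4=112
$t7=10+3=13
cmp $t7, 13  (cmp 13,13)
bne body: not taken
sw $t5, (100) → M[100]=2
halt.

2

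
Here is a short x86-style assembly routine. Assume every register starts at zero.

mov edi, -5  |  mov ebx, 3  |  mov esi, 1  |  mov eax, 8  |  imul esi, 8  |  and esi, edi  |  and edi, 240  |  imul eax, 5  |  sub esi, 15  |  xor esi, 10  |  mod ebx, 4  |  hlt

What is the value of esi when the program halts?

-13

edi=-5
ebx=3
esi=1
eax=8
esi=1*8=8
esi=8&(-5)=8
edi=(-5)&240=240
eax=8*5=40
esi=8-15=-7
esi=(-7)^10=-13
ebx=3%4=3
halt.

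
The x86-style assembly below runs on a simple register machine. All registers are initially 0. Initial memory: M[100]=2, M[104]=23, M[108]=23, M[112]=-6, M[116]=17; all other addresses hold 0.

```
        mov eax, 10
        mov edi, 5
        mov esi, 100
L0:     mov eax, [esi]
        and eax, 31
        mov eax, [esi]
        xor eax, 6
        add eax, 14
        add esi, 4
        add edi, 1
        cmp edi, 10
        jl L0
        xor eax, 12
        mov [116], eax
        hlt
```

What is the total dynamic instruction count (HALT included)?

51

mov eax, 10 → eax=10
mov edi, 5 → edi=5
mov esi, 100 → esi=100
mov eax, [esi] → eax=M[100]=2
and eax, 31 → eax=2&31=2
mov eax, [esi] → eax=M[100]=2
xor eax, 6 → eax=2^6=4
add eax, 14 → eax=4+14=18
add esi, 4 → esi=100+4=104
add edi, 1 → edi=5+1=6
cmp edi, 10  (cmp 6,10)
jl L0: taken
mov eax, [esi] → eax=M[104]=23
and eax, 31 → eax=23&31=23
mov eax, [esi] → eax=M[104]=23
xor eax, 6 → eax=23^6=17
add eax, 14 → eax=17+14=31
add esi, 4 → esi=104+4=108
add edi, 1 → edi=6+1=7
cmp edi, 10  (cmp 7,10)
jl L0: taken
mov eax, [esi] → eax=M[108]=23
and eax, 31 → eax=23&31=23
mov eax, [esi] → eax=M[108]=23
xor eax, 6 → eax=23^6=17
add eax, 14 → eax=17+14=31
add esi, 4 → esi=108+4=112
add edi, 1 → edi=7+1=8
cmp edi, 10  (cmp 8,10)
jl L0: taken
mov eax, [esi] → eax=M[112]=-6
and eax, 31 → eax=(-6)&31=26
mov eax, [esi] → eax=M[112]=-6
xor eax, 6 → eax=(-6)^6=-4
add eax, 14 → eax=(-4)+14=10
add esi, 4 → esi=112+4=116
add edi, 1 → edi=8+1=9
cmp edi, 10  (cmp 9,10)
jl L0: taken
mov eax, [esi] → eax=M[116]=17
and eax, 31 → eax=17&31=17
mov eax, [esi] → eax=M[116]=17
xor eax, 6 → eax=17^6=23
add eax, 14 → eax=23+14=37
add esi, 4 → esi=116+4=120
add edi, 1 → edi=9+1=10
cmp edi, 10  (cmp 10,10)
jl L0: not taken
xor eax, 12 → eax=37^12=41
mov [116], eax → M[116]=41
halt.
Total executed instructions: 51.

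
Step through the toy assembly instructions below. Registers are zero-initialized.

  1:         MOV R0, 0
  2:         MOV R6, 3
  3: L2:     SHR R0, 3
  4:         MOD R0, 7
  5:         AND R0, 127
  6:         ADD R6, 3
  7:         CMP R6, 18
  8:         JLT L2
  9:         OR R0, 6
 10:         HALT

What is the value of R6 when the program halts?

18

after MOV R0, 0: R0=0
after MOV R6, 3: R6=3
after SHR R0, 3: R0=0>>3=0
after MOD R0, 7: R0=0%7=0
after AND R0, 127: R0=0&127=0
after ADD R6, 3: R6=3+3=6
CMP R6, 18  (cmp 6,18)
JLT L2: taken
after SHR R0, 3: R0=0>>3=0
after MOD R0, 7: R0=0%7=0
after AND R0, 127: R0=0&127=0
after ADD R6, 3: R6=6+3=9
CMP R6, 18  (cmp 9,18)
JLT L2: taken
after SHR R0, 3: R0=0>>3=0
after MOD R0, 7: R0=0%7=0
after AND R0, 127: R0=0&127=0
after ADD R6, 3: R6=9+3=12
CMP R6, 18  (cmp 12,18)
JLT L2: taken
after SHR R0, 3: R0=0>>3=0
after MOD R0, 7: R0=0%7=0
after AND R0, 127: R0=0&127=0
after ADD R6, 3: R6=12+3=15
CMP R6, 18  (cmp 15,18)
JLT L2: taken
after SHR R0, 3: R0=0>>3=0
after MOD R0, 7: R0=0%7=0
after AND R0, 127: R0=0&127=0
after ADD R6, 3: R6=15+3=18
CMP R6, 18  (cmp 18,18)
JLT L2: not taken
after OR R0, 6: R0=0|6=6
halt.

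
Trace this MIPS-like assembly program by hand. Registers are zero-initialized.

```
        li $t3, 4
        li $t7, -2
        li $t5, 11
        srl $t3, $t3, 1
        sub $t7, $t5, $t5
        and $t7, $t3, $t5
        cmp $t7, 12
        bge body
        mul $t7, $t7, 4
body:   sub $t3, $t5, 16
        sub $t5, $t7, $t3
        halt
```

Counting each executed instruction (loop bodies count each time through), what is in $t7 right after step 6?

after li $t3, 4: $t3=4
after li $t7, -2: $t7=-2
after li $t5, 11: $t5=11
after srl $t3, $t3, 1: $t3=4>>1=2
after sub $t7, $t5, $t5: $t7=11-11=0
after and $t7, $t3, $t5: $t7=2&11=2
After step 6: $t7 = 2.

2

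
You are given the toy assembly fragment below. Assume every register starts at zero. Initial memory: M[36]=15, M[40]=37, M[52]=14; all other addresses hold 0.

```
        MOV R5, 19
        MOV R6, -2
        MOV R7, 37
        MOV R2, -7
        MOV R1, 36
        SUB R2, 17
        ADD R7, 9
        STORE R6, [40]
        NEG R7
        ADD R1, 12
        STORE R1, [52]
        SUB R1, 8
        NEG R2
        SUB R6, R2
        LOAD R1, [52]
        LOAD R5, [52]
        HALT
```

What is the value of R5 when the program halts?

48

R5=19
R6=-2
R7=37
R2=-7
R1=36
R2=(-7)-17=-24
R7=37+9=46
STORE R6, [40] → M[40]=-2
R7=-(46)=-46
R1=36+12=48
STORE R1, [52] → M[52]=48
R1=48-8=40
R2=-(-24)=24
R6=(-2)-24=-26
R1=M[52]=48
R5=M[52]=48
halt.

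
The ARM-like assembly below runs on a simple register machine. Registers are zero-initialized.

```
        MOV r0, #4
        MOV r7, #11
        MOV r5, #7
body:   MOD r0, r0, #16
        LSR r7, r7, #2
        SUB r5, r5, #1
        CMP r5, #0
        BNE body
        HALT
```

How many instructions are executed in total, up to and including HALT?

MOV r0, #4 → r0=4
MOV r7, #11 → r7=11
MOV r5, #7 → r5=7
MOD r0, r0, #16 → r0=4%16=4
LSR r7, r7, #2 → r7=11>>2=2
SUB r5, r5, #1 → r5=7-1=6
CMP r5, #0  (cmp 6,0)
BNE body: taken
MOD r0, r0, #16 → r0=4%16=4
LSR r7, r7, #2 → r7=2>>2=0
SUB r5, r5, #1 → r5=6-1=5
CMP r5, #0  (cmp 5,0)
BNE body: taken
MOD r0, r0, #16 → r0=4%16=4
LSR r7, r7, #2 → r7=0>>2=0
SUB r5, r5, #1 → r5=5-1=4
CMP r5, #0  (cmp 4,0)
BNE body: taken
MOD r0, r0, #16 → r0=4%16=4
LSR r7, r7, #2 → r7=0>>2=0
SUB r5, r5, #1 → r5=4-1=3
CMP r5, #0  (cmp 3,0)
BNE body: taken
MOD r0, r0, #16 → r0=4%16=4
LSR r7, r7, #2 → r7=0>>2=0
SUB r5, r5, #1 → r5=3-1=2
CMP r5, #0  (cmp 2,0)
BNE body: taken
MOD r0, r0, #16 → r0=4%16=4
LSR r7, r7, #2 → r7=0>>2=0
SUB r5, r5, #1 → r5=2-1=1
CMP r5, #0  (cmp 1,0)
BNE body: taken
MOD r0, r0, #16 → r0=4%16=4
LSR r7, r7, #2 → r7=0>>2=0
SUB r5, r5, #1 → r5=1-1=0
CMP r5, #0  (cmp 0,0)
BNE body: not taken
halt.
Total executed instructions: 39.

39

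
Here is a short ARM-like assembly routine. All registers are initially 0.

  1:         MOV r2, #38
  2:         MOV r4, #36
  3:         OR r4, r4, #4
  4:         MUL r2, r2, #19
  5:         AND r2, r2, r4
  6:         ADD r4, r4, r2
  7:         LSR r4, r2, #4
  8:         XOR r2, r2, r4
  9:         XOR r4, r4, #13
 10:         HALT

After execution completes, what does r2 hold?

0

MOV r2, #38 → r2=38
MOV r4, #36 → r4=36
OR r4, r4, #4 → r4=36|4=36
MUL r2, r2, #19 → r2=38*19=722
AND r2, r2, r4 → r2=722&36=0
ADD r4, r4, r2 → r4=36+0=36
LSR r4, r2, #4 → r4=0>>4=0
XOR r2, r2, r4 → r2=0^0=0
XOR r4, r4, #13 → r4=0^13=13
halt.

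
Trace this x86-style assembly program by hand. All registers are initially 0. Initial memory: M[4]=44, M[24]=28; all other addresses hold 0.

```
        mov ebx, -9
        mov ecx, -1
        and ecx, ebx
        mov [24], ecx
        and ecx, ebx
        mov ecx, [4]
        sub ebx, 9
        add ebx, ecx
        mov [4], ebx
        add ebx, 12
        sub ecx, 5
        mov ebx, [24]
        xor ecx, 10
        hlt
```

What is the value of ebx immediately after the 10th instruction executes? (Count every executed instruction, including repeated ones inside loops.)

after mov ebx, -9: ebx=-9
after mov ecx, -1: ecx=-1
after and ecx, ebx: ecx=(-1)&(-9)=-9
mov [24], ecx → M[24]=-9
after and ecx, ebx: ecx=(-9)&(-9)=-9
after mov ecx, [4]: ecx=M[4]=44
after sub ebx, 9: ebx=(-9)-9=-18
after add ebx, ecx: ebx=(-18)+44=26
mov [4], ebx → M[4]=26
after add ebx, 12: ebx=26+12=38
After step 10: ebx = 38.

38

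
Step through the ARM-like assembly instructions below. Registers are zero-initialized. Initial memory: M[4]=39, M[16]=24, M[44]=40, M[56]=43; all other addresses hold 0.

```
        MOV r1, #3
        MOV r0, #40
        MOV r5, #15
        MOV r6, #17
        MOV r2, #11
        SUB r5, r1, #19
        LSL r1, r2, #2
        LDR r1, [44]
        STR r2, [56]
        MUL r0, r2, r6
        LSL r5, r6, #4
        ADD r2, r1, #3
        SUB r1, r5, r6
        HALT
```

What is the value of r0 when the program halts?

187

r1=3
r0=40
r5=15
r6=17
r2=11
r5=3-19=-16
r1=11<<2=44
r1=M[44]=40
STR r2, [56] → M[56]=11
r0=11*17=187
r5=17<<4=272
r2=40+3=43
r1=272-17=255
halt.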